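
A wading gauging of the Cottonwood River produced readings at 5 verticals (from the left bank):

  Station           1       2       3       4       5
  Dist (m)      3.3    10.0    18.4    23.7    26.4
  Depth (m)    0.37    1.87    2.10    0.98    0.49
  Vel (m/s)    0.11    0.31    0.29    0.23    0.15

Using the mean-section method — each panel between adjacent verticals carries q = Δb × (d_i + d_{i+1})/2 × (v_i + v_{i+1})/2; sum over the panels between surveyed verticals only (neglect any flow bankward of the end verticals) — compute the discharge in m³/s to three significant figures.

Panel 1-2: Δb = 6.7 m, d̄ = (0.37+1.87)/2 = 1.12, v̄ = (0.11+0.31)/2 = 0.21 → q = 6.7×1.12×0.21 = 1.576 m³/s
Panel 2-3: Δb = 8.4 m, d̄ = (1.87+2.10)/2 = 1.985, v̄ = (0.31+0.29)/2 = 0.3 → q = 8.4×1.985×0.3 = 5.002 m³/s
Panel 3-4: Δb = 5.3 m, d̄ = (2.10+0.98)/2 = 1.54, v̄ = (0.29+0.23)/2 = 0.26 → q = 5.3×1.54×0.26 = 2.122 m³/s
Panel 4-5: Δb = 2.7 m, d̄ = (0.98+0.49)/2 = 0.735, v̄ = (0.23+0.15)/2 = 0.19 → q = 2.7×0.735×0.19 = 0.3771 m³/s
Q = Σ q = 9.077 m³/s

9.08 m³/s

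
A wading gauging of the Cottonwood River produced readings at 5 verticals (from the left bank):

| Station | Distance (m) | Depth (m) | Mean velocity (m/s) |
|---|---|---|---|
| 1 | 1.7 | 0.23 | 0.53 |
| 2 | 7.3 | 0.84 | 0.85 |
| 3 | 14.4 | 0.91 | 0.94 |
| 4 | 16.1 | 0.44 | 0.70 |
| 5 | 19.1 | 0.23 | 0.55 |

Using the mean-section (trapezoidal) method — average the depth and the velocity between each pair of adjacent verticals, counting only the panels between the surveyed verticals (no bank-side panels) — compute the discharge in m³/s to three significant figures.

Panel 1-2: Δb = 5.6 m, d̄ = (0.23+0.84)/2 = 0.535, v̄ = (0.53+0.85)/2 = 0.69 → q = 5.6×0.535×0.69 = 2.067 m³/s
Panel 2-3: Δb = 7.1 m, d̄ = (0.84+0.91)/2 = 0.875, v̄ = (0.85+0.94)/2 = 0.895 → q = 7.1×0.875×0.895 = 5.560 m³/s
Panel 3-4: Δb = 1.7 m, d̄ = (0.91+0.44)/2 = 0.675, v̄ = (0.94+0.70)/2 = 0.82 → q = 1.7×0.675×0.82 = 0.9410 m³/s
Panel 4-5: Δb = 3 m, d̄ = (0.44+0.23)/2 = 0.335, v̄ = (0.70+0.55)/2 = 0.625 → q = 3×0.335×0.625 = 0.6281 m³/s
Q = Σ q = 9.197 m³/s

9.20 m³/s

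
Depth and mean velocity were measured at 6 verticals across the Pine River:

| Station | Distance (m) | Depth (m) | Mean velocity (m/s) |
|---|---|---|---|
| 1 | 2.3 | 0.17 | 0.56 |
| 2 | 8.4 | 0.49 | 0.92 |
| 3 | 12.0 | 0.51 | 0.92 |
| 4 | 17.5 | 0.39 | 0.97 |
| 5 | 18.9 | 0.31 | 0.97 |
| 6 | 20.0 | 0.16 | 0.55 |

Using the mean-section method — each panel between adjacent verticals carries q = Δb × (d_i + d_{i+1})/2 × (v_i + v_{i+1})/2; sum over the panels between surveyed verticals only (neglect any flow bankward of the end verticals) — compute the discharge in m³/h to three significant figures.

Panel 1-2: Δb = 6.1 m, d̄ = (0.17+0.49)/2 = 0.33, v̄ = (0.56+0.92)/2 = 0.74 → q = 6.1×0.33×0.74 = 1.490 m³/s
Panel 2-3: Δb = 3.6 m, d̄ = (0.49+0.51)/2 = 0.5, v̄ = (0.92+0.92)/2 = 0.92 → q = 3.6×0.5×0.92 = 1.656 m³/s
Panel 3-4: Δb = 5.5 m, d̄ = (0.51+0.39)/2 = 0.45, v̄ = (0.92+0.97)/2 = 0.945 → q = 5.5×0.45×0.945 = 2.339 m³/s
Panel 4-5: Δb = 1.4 m, d̄ = (0.39+0.31)/2 = 0.35, v̄ = (0.97+0.97)/2 = 0.97 → q = 1.4×0.35×0.97 = 0.4753 m³/s
Panel 5-6: Δb = 1.1 m, d̄ = (0.31+0.16)/2 = 0.235, v̄ = (0.97+0.55)/2 = 0.76 → q = 1.1×0.235×0.76 = 0.1965 m³/s
Q = Σ q = 6.156 m³/s
= 6.156 × 3600 = 22160 m³/h

22200 m³/h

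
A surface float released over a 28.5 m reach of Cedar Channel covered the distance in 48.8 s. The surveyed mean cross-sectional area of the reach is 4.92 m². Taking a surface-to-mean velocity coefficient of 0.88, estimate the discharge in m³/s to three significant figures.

2.53 m³/s

v_surface = L / t̄ = 28.5 / 48.8 = 0.5840 m/s
v_mean = 0.88 × 0.5840 = 0.5139 m/s
Q = A × v_mean = 4.92 × 0.5139 = 2.529 m³/s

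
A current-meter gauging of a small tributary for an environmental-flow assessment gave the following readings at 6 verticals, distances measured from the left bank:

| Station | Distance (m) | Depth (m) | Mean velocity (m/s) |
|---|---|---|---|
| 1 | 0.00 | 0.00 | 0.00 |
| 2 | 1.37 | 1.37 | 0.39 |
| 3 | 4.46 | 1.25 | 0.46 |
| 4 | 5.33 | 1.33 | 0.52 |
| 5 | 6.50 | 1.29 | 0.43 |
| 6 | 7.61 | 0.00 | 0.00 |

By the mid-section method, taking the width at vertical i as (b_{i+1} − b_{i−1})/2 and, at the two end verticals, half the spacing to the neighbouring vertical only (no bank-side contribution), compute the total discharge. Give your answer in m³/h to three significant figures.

13200 m³/h

w_2 = (4.46 − 0.00)/2 = 2.23 m; q_2 = 0.39 × 1.37 × 2.23 = 1.191 m³/s
w_3 = (5.33 − 1.37)/2 = 1.98 m; q_3 = 0.46 × 1.25 × 1.98 = 1.139 m³/s
w_4 = (6.50 − 4.46)/2 = 1.02 m; q_4 = 0.52 × 1.33 × 1.02 = 0.7054 m³/s
w_5 = (7.61 − 5.33)/2 = 1.14 m; q_5 = 0.43 × 1.29 × 1.14 = 0.6324 m³/s
Stations 1, 6 contribute zero (depth or velocity is 0).
Q = Σ qᵢ = 3.668 m³/s
= 3.668 × 3600 = 13200 m³/h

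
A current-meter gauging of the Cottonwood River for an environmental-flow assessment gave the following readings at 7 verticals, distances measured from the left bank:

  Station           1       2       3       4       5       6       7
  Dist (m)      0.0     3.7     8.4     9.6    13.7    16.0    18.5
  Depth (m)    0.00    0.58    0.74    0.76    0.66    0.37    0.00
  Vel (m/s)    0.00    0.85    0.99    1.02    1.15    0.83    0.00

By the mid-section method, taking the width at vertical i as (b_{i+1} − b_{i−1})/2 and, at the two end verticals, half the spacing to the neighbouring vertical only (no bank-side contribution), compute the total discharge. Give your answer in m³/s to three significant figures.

w_2 = (8.4 − 0.0)/2 = 4.2 m; q_2 = 0.85 × 0.58 × 4.2 = 2.071 m³/s
w_3 = (9.6 − 3.7)/2 = 2.95 m; q_3 = 0.99 × 0.74 × 2.95 = 2.161 m³/s
w_4 = (13.7 − 8.4)/2 = 2.65 m; q_4 = 1.02 × 0.76 × 2.65 = 2.054 m³/s
w_5 = (16.0 − 9.6)/2 = 3.2 m; q_5 = 1.15 × 0.66 × 3.2 = 2.429 m³/s
w_6 = (18.5 − 13.7)/2 = 2.4 m; q_6 = 0.83 × 0.37 × 2.4 = 0.7370 m³/s
Stations 1, 7 contribute zero (depth or velocity is 0).
Q = Σ qᵢ = 9.452 m³/s

9.45 m³/s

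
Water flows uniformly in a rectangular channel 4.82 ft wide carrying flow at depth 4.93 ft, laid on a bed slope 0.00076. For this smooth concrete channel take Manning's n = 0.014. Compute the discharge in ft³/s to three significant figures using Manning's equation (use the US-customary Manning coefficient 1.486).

A = b·y = 4.82 × 4.93 = 23.76 ft²
P = b + 2y = 4.82 + 2×4.93 = 14.68 ft
R = A/P = 23.76/14.68 = 1.619 ft
Q = (1.486/n)·A·R^(2/3)·S^(1/2) = (1.486/0.014) × 23.76 × 1.619^(2/3) × 0.00076^(1/2) = 95.86 ft³/s

95.9 ft³/s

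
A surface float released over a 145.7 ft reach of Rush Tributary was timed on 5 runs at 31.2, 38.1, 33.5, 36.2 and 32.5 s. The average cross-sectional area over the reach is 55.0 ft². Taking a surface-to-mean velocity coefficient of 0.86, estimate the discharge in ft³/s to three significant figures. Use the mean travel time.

201 ft³/s

t̄ = (31.2 + 38.1 + 33.5 + 36.2 + 32.5) / 5 = 34.3 s
v_surface = L / t̄ = 145.7 / 34.3 = 4.248 ft/s
v_mean = 0.86 × 4.248 = 3.653 ft/s
Q = A × v_mean = 55.0 × 3.653 = 200.9 ft³/s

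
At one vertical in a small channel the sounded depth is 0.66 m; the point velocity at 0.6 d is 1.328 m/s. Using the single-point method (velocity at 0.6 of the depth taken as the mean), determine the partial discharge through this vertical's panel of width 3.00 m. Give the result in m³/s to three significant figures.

v̄ = v₀.₆ = 1.328 m/s
q = v̄ × d × w = 1.328 × 0.66 × 3.00 = 2.629 m³/s

2.63 m³/s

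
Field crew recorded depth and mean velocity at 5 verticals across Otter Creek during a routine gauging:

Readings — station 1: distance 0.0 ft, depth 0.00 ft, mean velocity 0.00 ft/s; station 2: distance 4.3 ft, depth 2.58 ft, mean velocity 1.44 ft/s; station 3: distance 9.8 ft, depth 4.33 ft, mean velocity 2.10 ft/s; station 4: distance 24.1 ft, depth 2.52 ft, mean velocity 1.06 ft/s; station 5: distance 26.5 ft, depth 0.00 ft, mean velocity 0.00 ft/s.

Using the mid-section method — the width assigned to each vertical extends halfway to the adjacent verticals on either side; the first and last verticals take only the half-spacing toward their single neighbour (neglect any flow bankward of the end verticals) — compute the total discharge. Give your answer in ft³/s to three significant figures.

w_2 = (9.8 − 0.0)/2 = 4.9 ft; q_2 = 1.44 × 2.58 × 4.9 = 18.20 ft³/s
w_3 = (24.1 − 4.3)/2 = 9.9 ft; q_3 = 2.10 × 4.33 × 9.9 = 90.02 ft³/s
w_4 = (26.5 − 9.8)/2 = 8.35 ft; q_4 = 1.06 × 2.52 × 8.35 = 22.30 ft³/s
Stations 1, 5 contribute zero (depth or velocity is 0).
Q = Σ qᵢ = 130.5 ft³/s

131 ft³/s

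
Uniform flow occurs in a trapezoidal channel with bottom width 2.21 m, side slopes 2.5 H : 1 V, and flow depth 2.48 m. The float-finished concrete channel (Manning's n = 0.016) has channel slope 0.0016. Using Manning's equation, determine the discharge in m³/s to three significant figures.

A = (b + z·y)·y = (2.21 + 2.5×2.48)×2.48 = 20.86 m²
P = b + 2y√(1+z²) = 2.21 + 2×2.48×√(1+2.5²) = 15.57 m
R = A/P = 20.86/15.57 = 1.340 m
Q = (1/n)·A·R^(2/3)·S^(1/2) = (1/0.016) × 20.86 × 1.340^(2/3) × 0.0016^(1/2) = 63.37 m³/s

63.4 m³/s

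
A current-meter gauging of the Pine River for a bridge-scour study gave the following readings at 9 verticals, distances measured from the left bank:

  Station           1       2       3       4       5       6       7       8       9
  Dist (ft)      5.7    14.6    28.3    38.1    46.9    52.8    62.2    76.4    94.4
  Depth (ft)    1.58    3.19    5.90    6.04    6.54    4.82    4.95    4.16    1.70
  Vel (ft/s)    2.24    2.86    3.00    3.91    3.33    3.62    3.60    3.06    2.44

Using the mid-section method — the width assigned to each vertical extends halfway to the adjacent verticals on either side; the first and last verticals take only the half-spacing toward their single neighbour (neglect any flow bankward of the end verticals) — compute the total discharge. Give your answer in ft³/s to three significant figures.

w_1 = (14.6 − 5.7)/2 = 4.45 ft; q_1 = 2.24 × 1.58 × 4.45 = 15.75 ft³/s
w_2 = (28.3 − 5.7)/2 = 11.3 ft; q_2 = 2.86 × 3.19 × 11.3 = 103.1 ft³/s
w_3 = (38.1 − 14.6)/2 = 11.75 ft; q_3 = 3.00 × 5.90 × 11.75 = 208.0 ft³/s
w_4 = (46.9 − 28.3)/2 = 9.3 ft; q_4 = 3.91 × 6.04 × 9.3 = 219.6 ft³/s
w_5 = (52.8 − 38.1)/2 = 7.35 ft; q_5 = 3.33 × 6.54 × 7.35 = 160.1 ft³/s
w_6 = (62.2 − 46.9)/2 = 7.65 ft; q_6 = 3.62 × 4.82 × 7.65 = 133.5 ft³/s
w_7 = (76.4 − 52.8)/2 = 11.8 ft; q_7 = 3.60 × 4.95 × 11.8 = 210.3 ft³/s
w_8 = (94.4 − 62.2)/2 = 16.1 ft; q_8 = 3.06 × 4.16 × 16.1 = 204.9 ft³/s
w_9 = (94.4 − 76.4)/2 = 9 ft; q_9 = 2.44 × 1.70 × 9 = 37.33 ft³/s
Q = Σ qᵢ = 1293 ft³/s

1290 ft³/s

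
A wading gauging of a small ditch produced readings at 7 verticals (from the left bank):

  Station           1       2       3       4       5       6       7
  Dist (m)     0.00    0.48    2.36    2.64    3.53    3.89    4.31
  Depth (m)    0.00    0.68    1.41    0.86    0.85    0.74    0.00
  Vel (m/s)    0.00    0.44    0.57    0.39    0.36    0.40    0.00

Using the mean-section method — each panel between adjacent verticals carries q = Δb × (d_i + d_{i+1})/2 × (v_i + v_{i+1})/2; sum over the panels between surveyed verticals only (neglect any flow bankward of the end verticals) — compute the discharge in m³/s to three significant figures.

1.61 m³/s

Panel 1-2: Δb = 0.48 m, d̄ = (0.00+0.68)/2 = 0.34, v̄ = (0.00+0.44)/2 = 0.22 → q = 0.48×0.34×0.22 = 0.03590 m³/s
Panel 2-3: Δb = 1.88 m, d̄ = (0.68+1.41)/2 = 1.045, v̄ = (0.44+0.57)/2 = 0.505 → q = 1.88×1.045×0.505 = 0.9921 m³/s
Panel 3-4: Δb = 0.28 m, d̄ = (1.41+0.86)/2 = 1.135, v̄ = (0.57+0.39)/2 = 0.48 → q = 0.28×1.135×0.48 = 0.1525 m³/s
Panel 4-5: Δb = 0.89 m, d̄ = (0.86+0.85)/2 = 0.855, v̄ = (0.39+0.36)/2 = 0.375 → q = 0.89×0.855×0.375 = 0.2854 m³/s
Panel 5-6: Δb = 0.36 m, d̄ = (0.85+0.74)/2 = 0.795, v̄ = (0.36+0.40)/2 = 0.38 → q = 0.36×0.795×0.38 = 0.1088 m³/s
Panel 6-7: Δb = 0.42 m, d̄ = (0.74+0.00)/2 = 0.37, v̄ = (0.40+0.00)/2 = 0.2 → q = 0.42×0.37×0.2 = 0.03108 m³/s
Q = Σ q = 1.606 m³/s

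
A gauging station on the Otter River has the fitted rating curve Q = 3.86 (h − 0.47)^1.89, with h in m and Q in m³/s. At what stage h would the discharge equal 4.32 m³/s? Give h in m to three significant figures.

h − h₀ = (Q/C)^(1/b) = (4.32/3.86)^(1/1.89) = 1.061 m
h = 0.47 + 1.061 = 1.531 m

1.53 m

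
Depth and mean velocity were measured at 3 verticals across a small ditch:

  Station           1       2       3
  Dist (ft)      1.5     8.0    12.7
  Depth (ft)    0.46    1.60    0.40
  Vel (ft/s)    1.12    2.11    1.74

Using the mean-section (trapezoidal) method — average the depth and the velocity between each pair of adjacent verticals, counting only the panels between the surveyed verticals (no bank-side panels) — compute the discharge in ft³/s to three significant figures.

Panel 1-2: Δb = 6.5 ft, d̄ = (0.46+1.60)/2 = 1.03, v̄ = (1.12+2.11)/2 = 1.615 → q = 6.5×1.03×1.615 = 10.81 ft³/s
Panel 2-3: Δb = 4.7 ft, d̄ = (1.60+0.40)/2 = 1, v̄ = (2.11+1.74)/2 = 1.925 → q = 4.7×1×1.925 = 9.048 ft³/s
Q = Σ q = 19.86 ft³/s

19.9 ft³/s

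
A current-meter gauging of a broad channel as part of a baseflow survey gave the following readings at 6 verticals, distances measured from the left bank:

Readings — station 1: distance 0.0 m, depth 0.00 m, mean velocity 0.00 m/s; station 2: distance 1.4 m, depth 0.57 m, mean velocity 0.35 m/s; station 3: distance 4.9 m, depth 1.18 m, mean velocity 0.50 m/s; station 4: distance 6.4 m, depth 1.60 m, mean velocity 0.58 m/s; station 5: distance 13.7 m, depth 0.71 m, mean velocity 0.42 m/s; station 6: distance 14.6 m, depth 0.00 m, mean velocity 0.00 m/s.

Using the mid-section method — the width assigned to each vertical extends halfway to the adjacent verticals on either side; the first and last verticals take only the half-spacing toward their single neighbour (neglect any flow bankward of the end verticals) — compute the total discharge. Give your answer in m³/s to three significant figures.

7.27 m³/s

w_2 = (4.9 − 0.0)/2 = 2.45 m; q_2 = 0.35 × 0.57 × 2.45 = 0.4888 m³/s
w_3 = (6.4 − 1.4)/2 = 2.5 m; q_3 = 0.50 × 1.18 × 2.5 = 1.475 m³/s
w_4 = (13.7 − 4.9)/2 = 4.4 m; q_4 = 0.58 × 1.60 × 4.4 = 4.083 m³/s
w_5 = (14.6 − 6.4)/2 = 4.1 m; q_5 = 0.42 × 0.71 × 4.1 = 1.223 m³/s
Stations 1, 6 contribute zero (depth or velocity is 0).
Q = Σ qᵢ = 7.270 m³/s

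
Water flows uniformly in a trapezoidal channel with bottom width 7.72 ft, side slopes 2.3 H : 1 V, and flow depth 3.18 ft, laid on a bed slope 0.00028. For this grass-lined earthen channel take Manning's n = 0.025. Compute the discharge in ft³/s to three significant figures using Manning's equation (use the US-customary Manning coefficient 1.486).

A = (b + z·y)·y = (7.72 + 2.3×3.18)×3.18 = 47.81 ft²
P = b + 2y√(1+z²) = 7.72 + 2×3.18×√(1+2.3²) = 23.67 ft
R = A/P = 47.81/23.67 = 2.020 ft
Q = (1.486/n)·A·R^(2/3)·S^(1/2) = (1.486/0.025) × 47.81 × 2.020^(2/3) × 0.00028^(1/2) = 75.98 ft³/s

76.0 ft³/s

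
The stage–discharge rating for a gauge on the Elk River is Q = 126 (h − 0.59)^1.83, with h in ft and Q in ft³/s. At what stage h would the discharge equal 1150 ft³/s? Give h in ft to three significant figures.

h − h₀ = (Q/C)^(1/b) = (1150/126)^(1/1.83) = 3.348 ft
h = 0.59 + 3.348 = 3.938 ft

3.94 ft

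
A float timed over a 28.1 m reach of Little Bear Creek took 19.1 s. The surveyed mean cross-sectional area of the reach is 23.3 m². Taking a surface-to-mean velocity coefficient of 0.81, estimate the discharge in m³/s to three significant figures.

v_surface = L / t̄ = 28.1 / 19.1 = 1.471 m/s
v_mean = 0.81 × 1.471 = 1.192 m/s
Q = A × v_mean = 23.3 × 1.192 = 27.77 m³/s

27.8 m³/s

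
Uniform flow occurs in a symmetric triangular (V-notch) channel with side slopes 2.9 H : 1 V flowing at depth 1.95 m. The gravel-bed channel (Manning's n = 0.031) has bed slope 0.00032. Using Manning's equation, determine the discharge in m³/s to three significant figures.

6.03 m³/s

A = z·y² = 2.9×1.95² = 11.03 m²
P = 2y√(1+z²) = 2×1.95×√(1+2.9²) = 11.96 m
R = A/P = 11.03/11.96 = 0.9217 m
Q = (1/n)·A·R^(2/3)·S^(1/2) = (1/0.031) × 11.03 × 0.9217^(2/3) × 0.00032^(1/2) = 6.027 m³/s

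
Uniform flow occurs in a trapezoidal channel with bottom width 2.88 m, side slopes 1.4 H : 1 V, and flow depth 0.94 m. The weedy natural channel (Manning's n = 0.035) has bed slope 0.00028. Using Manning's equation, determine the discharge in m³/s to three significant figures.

1.41 m³/s

A = (b + z·y)·y = (2.88 + 1.4×0.94)×0.94 = 3.944 m²
P = b + 2y√(1+z²) = 2.88 + 2×0.94×√(1+1.4²) = 6.114 m
R = A/P = 3.944/6.114 = 0.6451 m
Q = (1/n)·A·R^(2/3)·S^(1/2) = (1/0.035) × 3.944 × 0.6451^(2/3) × 0.00028^(1/2) = 1.408 m³/s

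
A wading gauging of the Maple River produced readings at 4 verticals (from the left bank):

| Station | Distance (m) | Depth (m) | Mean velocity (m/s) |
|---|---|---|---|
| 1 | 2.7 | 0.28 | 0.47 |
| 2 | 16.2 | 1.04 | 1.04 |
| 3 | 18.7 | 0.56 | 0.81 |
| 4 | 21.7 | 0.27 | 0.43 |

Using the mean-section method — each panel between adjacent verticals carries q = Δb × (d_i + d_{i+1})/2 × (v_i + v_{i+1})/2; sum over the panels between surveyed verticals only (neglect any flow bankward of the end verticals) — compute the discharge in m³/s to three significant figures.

Panel 1-2: Δb = 13.5 m, d̄ = (0.28+1.04)/2 = 0.66, v̄ = (0.47+1.04)/2 = 0.755 → q = 13.5×0.66×0.755 = 6.727 m³/s
Panel 2-3: Δb = 2.5 m, d̄ = (1.04+0.56)/2 = 0.8, v̄ = (1.04+0.81)/2 = 0.925 → q = 2.5×0.8×0.925 = 1.850 m³/s
Panel 3-4: Δb = 3 m, d̄ = (0.56+0.27)/2 = 0.415, v̄ = (0.81+0.43)/2 = 0.62 → q = 3×0.415×0.62 = 0.7719 m³/s
Q = Σ q = 9.349 m³/s

9.35 m³/s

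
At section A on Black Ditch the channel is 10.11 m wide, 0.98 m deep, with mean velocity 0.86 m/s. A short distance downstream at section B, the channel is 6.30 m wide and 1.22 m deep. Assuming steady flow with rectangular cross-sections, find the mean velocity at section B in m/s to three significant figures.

Q = A₁V₁ = (10.11×0.98) × 0.86 = 8.521 m³/s
A₂ = 6.30 × 1.22 = 7.686 m²
V₂ = Q/A₂ = 8.521/7.686 = 1.109 m/s

1.11 m/s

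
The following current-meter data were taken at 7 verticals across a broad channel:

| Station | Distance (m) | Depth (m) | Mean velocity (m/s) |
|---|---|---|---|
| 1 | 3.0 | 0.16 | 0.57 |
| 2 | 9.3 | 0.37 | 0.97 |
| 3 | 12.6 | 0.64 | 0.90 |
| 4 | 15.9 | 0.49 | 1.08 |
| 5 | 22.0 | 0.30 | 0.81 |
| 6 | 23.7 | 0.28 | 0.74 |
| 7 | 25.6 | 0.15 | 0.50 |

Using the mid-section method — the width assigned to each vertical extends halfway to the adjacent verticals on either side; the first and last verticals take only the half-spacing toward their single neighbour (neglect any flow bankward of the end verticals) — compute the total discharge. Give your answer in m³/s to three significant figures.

7.79 m³/s

w_1 = (9.3 − 3.0)/2 = 3.15 m; q_1 = 0.57 × 0.16 × 3.15 = 0.2873 m³/s
w_2 = (12.6 − 3.0)/2 = 4.8 m; q_2 = 0.97 × 0.37 × 4.8 = 1.723 m³/s
w_3 = (15.9 − 9.3)/2 = 3.3 m; q_3 = 0.90 × 0.64 × 3.3 = 1.901 m³/s
w_4 = (22.0 − 12.6)/2 = 4.7 m; q_4 = 1.08 × 0.49 × 4.7 = 2.487 m³/s
w_5 = (23.7 − 15.9)/2 = 3.9 m; q_5 = 0.81 × 0.30 × 3.9 = 0.9477 m³/s
w_6 = (25.6 − 22.0)/2 = 1.8 m; q_6 = 0.74 × 0.28 × 1.8 = 0.3730 m³/s
w_7 = (25.6 − 23.7)/2 = 0.95 m; q_7 = 0.50 × 0.15 × 0.95 = 0.07125 m³/s
Q = Σ qᵢ = 7.790 m³/s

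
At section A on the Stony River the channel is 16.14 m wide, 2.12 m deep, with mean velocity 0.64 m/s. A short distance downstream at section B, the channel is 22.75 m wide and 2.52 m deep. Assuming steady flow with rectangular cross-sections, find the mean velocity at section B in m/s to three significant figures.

0.382 m/s

Q = A₁V₁ = (16.14×2.12) × 0.64 = 21.90 m³/s
A₂ = 22.75 × 2.52 = 57.33 m²
V₂ = Q/A₂ = 21.90/57.33 = 0.3820 m/s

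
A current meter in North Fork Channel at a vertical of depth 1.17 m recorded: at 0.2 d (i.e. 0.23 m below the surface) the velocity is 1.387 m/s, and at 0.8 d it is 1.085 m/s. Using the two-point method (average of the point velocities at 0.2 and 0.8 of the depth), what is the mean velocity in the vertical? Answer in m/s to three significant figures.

v̄ = (1.387 + 1.085) / 2 = 1.236 m/s

1.24 m/s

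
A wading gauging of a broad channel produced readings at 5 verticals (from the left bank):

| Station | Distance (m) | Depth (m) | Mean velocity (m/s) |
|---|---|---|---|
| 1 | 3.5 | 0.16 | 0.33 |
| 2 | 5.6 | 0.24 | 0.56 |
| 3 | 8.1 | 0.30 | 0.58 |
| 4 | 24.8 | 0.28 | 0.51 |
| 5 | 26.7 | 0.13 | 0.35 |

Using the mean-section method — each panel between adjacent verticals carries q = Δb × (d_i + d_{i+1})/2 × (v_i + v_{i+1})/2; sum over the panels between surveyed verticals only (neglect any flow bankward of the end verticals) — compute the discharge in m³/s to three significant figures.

Panel 1-2: Δb = 2.1 m, d̄ = (0.16+0.24)/2 = 0.2, v̄ = (0.33+0.56)/2 = 0.445 → q = 2.1×0.2×0.445 = 0.1869 m³/s
Panel 2-3: Δb = 2.5 m, d̄ = (0.24+0.30)/2 = 0.27, v̄ = (0.56+0.58)/2 = 0.57 → q = 2.5×0.27×0.57 = 0.3848 m³/s
Panel 3-4: Δb = 16.7 m, d̄ = (0.30+0.28)/2 = 0.29, v̄ = (0.58+0.51)/2 = 0.545 → q = 16.7×0.29×0.545 = 2.639 m³/s
Panel 4-5: Δb = 1.9 m, d̄ = (0.28+0.13)/2 = 0.205, v̄ = (0.51+0.35)/2 = 0.43 → q = 1.9×0.205×0.43 = 0.1675 m³/s
Q = Σ q = 3.379 m³/s

3.38 m³/s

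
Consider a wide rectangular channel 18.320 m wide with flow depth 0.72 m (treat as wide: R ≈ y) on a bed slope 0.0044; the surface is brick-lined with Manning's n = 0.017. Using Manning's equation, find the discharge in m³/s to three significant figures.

A = b·y = 18.320 × 0.72 = 13.19 m²
Wide channel: R ≈ y = 0.72 m
Q = (1/n)·A·R^(2/3)·S^(1/2) = (1/0.017) × 13.19 × 0.7200^(2/3) × 0.0044^(1/2) = 41.35 m³/s

41.3 m³/s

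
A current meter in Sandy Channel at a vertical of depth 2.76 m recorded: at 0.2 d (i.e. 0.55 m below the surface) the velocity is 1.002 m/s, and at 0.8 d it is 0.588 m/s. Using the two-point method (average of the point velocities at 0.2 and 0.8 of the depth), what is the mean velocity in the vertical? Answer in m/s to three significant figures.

0.795 m/s

v̄ = (1.002 + 0.588) / 2 = 0.7950 m/s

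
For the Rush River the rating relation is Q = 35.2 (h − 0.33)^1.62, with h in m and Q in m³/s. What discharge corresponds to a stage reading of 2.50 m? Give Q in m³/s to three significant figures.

123 m³/s

Q = 35.2 × (2.50 − 0.33)^1.62 = 35.2 × 2.17^1.62 = 123.5 m³/s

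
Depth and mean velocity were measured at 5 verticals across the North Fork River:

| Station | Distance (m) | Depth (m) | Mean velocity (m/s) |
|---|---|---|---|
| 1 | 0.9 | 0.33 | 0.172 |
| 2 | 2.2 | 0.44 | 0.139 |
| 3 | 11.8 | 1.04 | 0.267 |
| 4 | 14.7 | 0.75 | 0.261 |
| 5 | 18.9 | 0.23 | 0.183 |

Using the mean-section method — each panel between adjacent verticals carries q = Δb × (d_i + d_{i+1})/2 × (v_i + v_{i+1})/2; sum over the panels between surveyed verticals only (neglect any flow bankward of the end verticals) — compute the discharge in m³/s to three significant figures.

Panel 1-2: Δb = 1.3 m, d̄ = (0.33+0.44)/2 = 0.385, v̄ = (0.172+0.139)/2 = 0.1555 → q = 1.3×0.385×0.1555 = 0.07783 m³/s
Panel 2-3: Δb = 9.6 m, d̄ = (0.44+1.04)/2 = 0.74, v̄ = (0.139+0.267)/2 = 0.203 → q = 9.6×0.74×0.203 = 1.442 m³/s
Panel 3-4: Δb = 2.9 m, d̄ = (1.04+0.75)/2 = 0.895, v̄ = (0.267+0.261)/2 = 0.264 → q = 2.9×0.895×0.264 = 0.6852 m³/s
Panel 4-5: Δb = 4.2 m, d̄ = (0.75+0.23)/2 = 0.49, v̄ = (0.261+0.183)/2 = 0.222 → q = 4.2×0.49×0.222 = 0.4569 m³/s
Q = Σ q = 2.662 m³/s

2.66 m³/s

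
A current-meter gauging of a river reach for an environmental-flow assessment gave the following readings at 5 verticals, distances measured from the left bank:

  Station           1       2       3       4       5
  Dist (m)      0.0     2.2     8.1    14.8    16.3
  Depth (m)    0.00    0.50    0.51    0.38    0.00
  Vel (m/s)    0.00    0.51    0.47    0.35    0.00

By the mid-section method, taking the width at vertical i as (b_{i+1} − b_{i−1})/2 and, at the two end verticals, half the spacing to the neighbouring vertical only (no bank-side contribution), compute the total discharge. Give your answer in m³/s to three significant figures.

w_2 = (8.1 − 0.0)/2 = 4.05 m; q_2 = 0.51 × 0.50 × 4.05 = 1.033 m³/s
w_3 = (14.8 − 2.2)/2 = 6.3 m; q_3 = 0.47 × 0.51 × 6.3 = 1.510 m³/s
w_4 = (16.3 − 8.1)/2 = 4.1 m; q_4 = 0.35 × 0.38 × 4.1 = 0.5453 m³/s
Stations 1, 5 contribute zero (depth or velocity is 0).
Q = Σ qᵢ = 3.088 m³/s

3.09 m³/s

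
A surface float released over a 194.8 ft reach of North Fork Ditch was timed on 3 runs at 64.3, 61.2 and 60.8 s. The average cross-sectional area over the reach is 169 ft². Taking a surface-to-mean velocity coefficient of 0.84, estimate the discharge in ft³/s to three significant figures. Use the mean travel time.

t̄ = (64.3 + 61.2 + 60.8) / 3 = 62.1 s
v_surface = L / t̄ = 194.8 / 62.1 = 3.137 ft/s
v_mean = 0.84 × 3.137 = 2.635 ft/s
Q = A × v_mean = 169 × 2.635 = 445.3 ft³/s

445 ft³/s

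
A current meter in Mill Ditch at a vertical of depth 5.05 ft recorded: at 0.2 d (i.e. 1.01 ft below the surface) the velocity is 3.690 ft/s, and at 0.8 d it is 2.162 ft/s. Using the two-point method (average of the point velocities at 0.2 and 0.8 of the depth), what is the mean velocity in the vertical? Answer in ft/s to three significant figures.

v̄ = (3.690 + 2.162) / 2 = 2.926 ft/s

2.93 ft/s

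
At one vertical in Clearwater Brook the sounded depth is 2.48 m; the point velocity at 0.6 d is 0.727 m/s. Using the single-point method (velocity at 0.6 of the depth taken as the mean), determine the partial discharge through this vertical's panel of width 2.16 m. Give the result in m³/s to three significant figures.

v̄ = v₀.₆ = 0.727 m/s
q = v̄ × d × w = 0.7270 × 2.48 × 2.16 = 3.894 m³/s

3.89 m³/s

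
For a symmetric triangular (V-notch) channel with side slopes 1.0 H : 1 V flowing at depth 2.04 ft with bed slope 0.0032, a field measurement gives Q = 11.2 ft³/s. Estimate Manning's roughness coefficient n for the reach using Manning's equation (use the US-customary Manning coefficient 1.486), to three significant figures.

0.0251

A = z·y² = 1.0×2.04² = 4.162 ft²
P = 2y√(1+z²) = 2×2.04×√(1+1.0²) = 5.770 ft
R = A/P = 4.162/5.770 = 0.7212 ft
n = (1.486/Q)·A·R^(2/3)·S^(1/2) = (1.486/11.2) × 4.162 × 0.8042 × 0.05657 = 0.02512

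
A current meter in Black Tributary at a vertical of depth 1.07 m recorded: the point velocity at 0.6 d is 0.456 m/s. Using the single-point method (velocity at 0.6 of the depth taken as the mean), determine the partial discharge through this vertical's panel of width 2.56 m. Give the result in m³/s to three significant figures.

v̄ = v₀.₆ = 0.456 m/s
q = v̄ × d × w = 0.4560 × 1.07 × 2.56 = 1.249 m³/s

1.25 m³/s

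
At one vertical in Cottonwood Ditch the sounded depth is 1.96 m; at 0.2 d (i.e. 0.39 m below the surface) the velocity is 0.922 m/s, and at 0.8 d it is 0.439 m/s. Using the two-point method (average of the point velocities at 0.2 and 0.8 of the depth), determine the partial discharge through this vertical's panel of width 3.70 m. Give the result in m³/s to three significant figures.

4.93 m³/s

v̄ = (0.922 + 0.439) / 2 = 0.6805 m/s
q = v̄ × d × w = 0.6805 × 1.96 × 3.70 = 4.935 m³/s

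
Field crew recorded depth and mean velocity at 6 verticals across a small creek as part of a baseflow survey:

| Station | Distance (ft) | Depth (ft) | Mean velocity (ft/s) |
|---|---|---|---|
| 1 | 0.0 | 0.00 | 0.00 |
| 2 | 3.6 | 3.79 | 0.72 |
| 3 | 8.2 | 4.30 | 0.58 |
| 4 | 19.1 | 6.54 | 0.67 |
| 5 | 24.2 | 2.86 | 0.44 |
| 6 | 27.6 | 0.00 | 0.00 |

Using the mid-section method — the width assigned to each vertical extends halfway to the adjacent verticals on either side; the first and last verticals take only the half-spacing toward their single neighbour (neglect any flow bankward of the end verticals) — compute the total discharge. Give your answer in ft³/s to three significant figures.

w_2 = (8.2 − 0.0)/2 = 4.1 ft; q_2 = 0.72 × 3.79 × 4.1 = 11.19 ft³/s
w_3 = (19.1 − 3.6)/2 = 7.75 ft; q_3 = 0.58 × 4.30 × 7.75 = 19.33 ft³/s
w_4 = (24.2 − 8.2)/2 = 8 ft; q_4 = 0.67 × 6.54 × 8 = 35.05 ft³/s
w_5 = (27.6 − 19.1)/2 = 4.25 ft; q_5 = 0.44 × 2.86 × 4.25 = 5.348 ft³/s
Stations 1, 6 contribute zero (depth or velocity is 0).
Q = Σ qᵢ = 70.92 ft³/s

70.9 ft³/s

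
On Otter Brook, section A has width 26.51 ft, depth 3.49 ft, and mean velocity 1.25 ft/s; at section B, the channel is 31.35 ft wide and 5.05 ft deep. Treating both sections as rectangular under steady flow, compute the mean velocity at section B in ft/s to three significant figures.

Q = A₁V₁ = (26.51×3.49) × 1.25 = 115.6 ft³/s
A₂ = 31.35 × 5.05 = 158.3 ft²
V₂ = Q/A₂ = 115.6/158.3 = 0.7305 ft/s

0.730 ft/s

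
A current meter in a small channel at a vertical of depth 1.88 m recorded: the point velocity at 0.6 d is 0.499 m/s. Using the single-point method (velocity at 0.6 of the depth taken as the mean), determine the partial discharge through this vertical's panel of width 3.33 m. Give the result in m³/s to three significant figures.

3.12 m³/s

v̄ = v₀.₆ = 0.499 m/s
q = v̄ × d × w = 0.4990 × 1.88 × 3.33 = 3.124 m³/s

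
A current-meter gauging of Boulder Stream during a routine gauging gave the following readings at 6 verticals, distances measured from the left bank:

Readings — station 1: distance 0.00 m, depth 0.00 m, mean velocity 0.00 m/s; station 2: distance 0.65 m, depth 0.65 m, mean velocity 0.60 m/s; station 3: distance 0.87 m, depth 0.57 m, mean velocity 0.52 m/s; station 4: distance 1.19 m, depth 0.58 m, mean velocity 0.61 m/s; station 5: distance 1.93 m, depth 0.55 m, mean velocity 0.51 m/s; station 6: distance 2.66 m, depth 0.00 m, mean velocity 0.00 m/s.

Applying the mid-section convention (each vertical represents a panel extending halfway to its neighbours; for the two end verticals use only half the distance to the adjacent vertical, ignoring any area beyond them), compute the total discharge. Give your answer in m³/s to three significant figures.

0.643 m³/s

w_2 = (0.87 − 0.00)/2 = 0.435 m; q_2 = 0.60 × 0.65 × 0.435 = 0.1697 m³/s
w_3 = (1.19 − 0.65)/2 = 0.27 m; q_3 = 0.52 × 0.57 × 0.27 = 0.08003 m³/s
w_4 = (1.93 − 0.87)/2 = 0.53 m; q_4 = 0.61 × 0.58 × 0.53 = 0.1875 m³/s
w_5 = (2.66 − 1.19)/2 = 0.735 m; q_5 = 0.51 × 0.55 × 0.735 = 0.2062 m³/s
Stations 1, 6 contribute zero (depth or velocity is 0).
Q = Σ qᵢ = 0.6434 m³/s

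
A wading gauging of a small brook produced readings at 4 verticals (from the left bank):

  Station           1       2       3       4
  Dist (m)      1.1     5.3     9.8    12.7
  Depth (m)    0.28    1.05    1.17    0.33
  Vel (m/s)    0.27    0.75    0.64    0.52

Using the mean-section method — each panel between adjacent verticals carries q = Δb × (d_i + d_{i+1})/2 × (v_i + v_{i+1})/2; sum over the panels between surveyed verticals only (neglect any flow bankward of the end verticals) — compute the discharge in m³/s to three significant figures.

Panel 1-2: Δb = 4.2 m, d̄ = (0.28+1.05)/2 = 0.665, v̄ = (0.27+0.75)/2 = 0.51 → q = 4.2×0.665×0.51 = 1.424 m³/s
Panel 2-3: Δb = 4.5 m, d̄ = (1.05+1.17)/2 = 1.11, v̄ = (0.75+0.64)/2 = 0.695 → q = 4.5×1.11×0.695 = 3.472 m³/s
Panel 3-4: Δb = 2.9 m, d̄ = (1.17+0.33)/2 = 0.75, v̄ = (0.64+0.52)/2 = 0.58 → q = 2.9×0.75×0.58 = 1.262 m³/s
Q = Σ q = 6.157 m³/s

6.16 m³/s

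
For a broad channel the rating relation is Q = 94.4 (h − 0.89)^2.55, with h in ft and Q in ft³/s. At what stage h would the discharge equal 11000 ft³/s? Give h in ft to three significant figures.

h − h₀ = (Q/C)^(1/b) = (11000/94.4)^(1/2.55) = 6.462 ft
h = 0.89 + 6.462 = 7.352 ft

7.35 ft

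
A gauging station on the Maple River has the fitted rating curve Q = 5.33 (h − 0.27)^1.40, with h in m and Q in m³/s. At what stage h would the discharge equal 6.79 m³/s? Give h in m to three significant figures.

h − h₀ = (Q/C)^(1/b) = (6.79/5.33)^(1/1.40) = 1.189 m
h = 0.27 + 1.189 = 1.459 m

1.46 m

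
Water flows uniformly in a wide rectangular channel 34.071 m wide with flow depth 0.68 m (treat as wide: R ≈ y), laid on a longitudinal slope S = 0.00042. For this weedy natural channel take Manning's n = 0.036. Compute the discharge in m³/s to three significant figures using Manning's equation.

A = b·y = 34.071 × 0.68 = 23.17 m²
Wide channel: R ≈ y = 0.68 m
Q = (1/n)·A·R^(2/3)·S^(1/2) = (1/0.036) × 23.17 × 0.6800^(2/3) × 0.00042^(1/2) = 10.20 m³/s

10.2 m³/s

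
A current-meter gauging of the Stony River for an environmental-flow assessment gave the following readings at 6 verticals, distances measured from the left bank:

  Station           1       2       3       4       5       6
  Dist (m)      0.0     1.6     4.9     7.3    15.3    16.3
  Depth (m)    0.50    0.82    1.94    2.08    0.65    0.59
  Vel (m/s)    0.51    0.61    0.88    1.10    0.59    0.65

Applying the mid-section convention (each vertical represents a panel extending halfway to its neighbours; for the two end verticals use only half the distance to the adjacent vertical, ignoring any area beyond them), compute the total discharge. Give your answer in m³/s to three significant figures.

20.1 m³/s

w_1 = (1.6 − 0.0)/2 = 0.8 m; q_1 = 0.51 × 0.50 × 0.8 = 0.2040 m³/s
w_2 = (4.9 − 0.0)/2 = 2.45 m; q_2 = 0.61 × 0.82 × 2.45 = 1.225 m³/s
w_3 = (7.3 − 1.6)/2 = 2.85 m; q_3 = 0.88 × 1.94 × 2.85 = 4.866 m³/s
w_4 = (15.3 − 4.9)/2 = 5.2 m; q_4 = 1.10 × 2.08 × 5.2 = 11.90 m³/s
w_5 = (16.3 − 7.3)/2 = 4.5 m; q_5 = 0.59 × 0.65 × 4.5 = 1.726 m³/s
w_6 = (16.3 − 15.3)/2 = 0.5 m; q_6 = 0.65 × 0.59 × 0.5 = 0.1918 m³/s
Q = Σ qᵢ = 20.11 m³/s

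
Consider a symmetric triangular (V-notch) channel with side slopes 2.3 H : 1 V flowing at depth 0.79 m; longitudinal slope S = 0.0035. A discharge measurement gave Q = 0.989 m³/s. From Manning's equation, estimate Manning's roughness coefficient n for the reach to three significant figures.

0.0436

A = z·y² = 2.3×0.79² = 1.435 m²
P = 2y√(1+z²) = 2×0.79×√(1+2.3²) = 3.963 m
R = A/P = 1.435/3.963 = 0.3622 m
n = (1/Q)·A·R^(2/3)·S^(1/2) = (1/0.989) × 1.435 × 0.5082 × 0.05916 = 0.04363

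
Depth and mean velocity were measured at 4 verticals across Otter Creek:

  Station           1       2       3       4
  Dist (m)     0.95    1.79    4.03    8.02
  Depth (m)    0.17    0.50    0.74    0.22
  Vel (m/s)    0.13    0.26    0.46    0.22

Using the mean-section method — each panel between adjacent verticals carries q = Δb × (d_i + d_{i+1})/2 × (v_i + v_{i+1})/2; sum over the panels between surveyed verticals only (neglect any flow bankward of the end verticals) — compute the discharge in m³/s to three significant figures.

Panel 1-2: Δb = 0.84 m, d̄ = (0.17+0.50)/2 = 0.335, v̄ = (0.13+0.26)/2 = 0.195 → q = 0.84×0.335×0.195 = 0.05487 m³/s
Panel 2-3: Δb = 2.24 m, d̄ = (0.50+0.74)/2 = 0.62, v̄ = (0.26+0.46)/2 = 0.36 → q = 2.24×0.62×0.36 = 0.5000 m³/s
Panel 3-4: Δb = 3.99 m, d̄ = (0.74+0.22)/2 = 0.48, v̄ = (0.46+0.22)/2 = 0.34 → q = 3.99×0.48×0.34 = 0.6512 m³/s
Q = Σ q = 1.206 m³/s

1.21 m³/s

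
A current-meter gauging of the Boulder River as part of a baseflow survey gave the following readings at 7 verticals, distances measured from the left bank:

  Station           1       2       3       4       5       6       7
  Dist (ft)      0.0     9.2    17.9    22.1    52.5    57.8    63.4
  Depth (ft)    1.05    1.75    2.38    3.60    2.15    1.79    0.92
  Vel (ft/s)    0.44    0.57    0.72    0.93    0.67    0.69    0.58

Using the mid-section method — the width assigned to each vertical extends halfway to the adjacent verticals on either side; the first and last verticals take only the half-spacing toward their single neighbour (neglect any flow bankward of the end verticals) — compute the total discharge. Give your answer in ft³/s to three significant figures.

w_1 = (9.2 − 0.0)/2 = 4.6 ft; q_1 = 0.44 × 1.05 × 4.6 = 2.125 ft³/s
w_2 = (17.9 − 0.0)/2 = 8.95 ft; q_2 = 0.57 × 1.75 × 8.95 = 8.928 ft³/s
w_3 = (22.1 − 9.2)/2 = 6.45 ft; q_3 = 0.72 × 2.38 × 6.45 = 11.05 ft³/s
w_4 = (52.5 − 17.9)/2 = 17.3 ft; q_4 = 0.93 × 3.60 × 17.3 = 57.92 ft³/s
w_5 = (57.8 − 22.1)/2 = 17.85 ft; q_5 = 0.67 × 2.15 × 17.85 = 25.71 ft³/s
w_6 = (63.4 − 52.5)/2 = 5.45 ft; q_6 = 0.69 × 1.79 × 5.45 = 6.731 ft³/s
w_7 = (63.4 − 57.8)/2 = 2.8 ft; q_7 = 0.58 × 0.92 × 2.8 = 1.494 ft³/s
Q = Σ qᵢ = 114.0 ft³/s

114 ft³/s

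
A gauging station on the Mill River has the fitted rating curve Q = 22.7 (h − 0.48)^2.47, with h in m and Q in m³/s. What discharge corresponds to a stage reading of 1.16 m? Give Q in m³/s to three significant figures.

Q = 22.7 × (1.16 − 0.48)^2.47 = 22.7 × 0.68^2.47 = 8.756 m³/s

8.76 m³/s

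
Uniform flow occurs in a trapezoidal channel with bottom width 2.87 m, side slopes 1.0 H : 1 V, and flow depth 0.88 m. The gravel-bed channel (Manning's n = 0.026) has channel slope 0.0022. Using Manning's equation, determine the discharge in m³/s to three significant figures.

A = (b + z·y)·y = (2.87 + 1.0×0.88)×0.88 = 3.300 m²
P = b + 2y√(1+z²) = 2.87 + 2×0.88×√(1+1.0²) = 5.359 m
R = A/P = 3.300/5.359 = 0.6158 m
Q = (1/n)·A·R^(2/3)·S^(1/2) = (1/0.026) × 3.300 × 0.6158^(2/3) × 0.0022^(1/2) = 4.309 m³/s

4.31 m³/s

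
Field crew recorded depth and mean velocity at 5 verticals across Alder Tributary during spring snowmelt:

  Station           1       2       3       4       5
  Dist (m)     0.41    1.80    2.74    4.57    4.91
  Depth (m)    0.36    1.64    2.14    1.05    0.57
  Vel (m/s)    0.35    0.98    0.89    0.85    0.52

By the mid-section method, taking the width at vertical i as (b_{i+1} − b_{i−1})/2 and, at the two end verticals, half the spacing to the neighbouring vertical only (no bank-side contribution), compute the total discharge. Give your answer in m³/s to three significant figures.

w_1 = (1.80 − 0.41)/2 = 0.695 m; q_1 = 0.35 × 0.36 × 0.695 = 0.08757 m³/s
w_2 = (2.74 − 0.41)/2 = 1.165 m; q_2 = 0.98 × 1.64 × 1.165 = 1.872 m³/s
w_3 = (4.57 − 1.80)/2 = 1.385 m; q_3 = 0.89 × 2.14 × 1.385 = 2.638 m³/s
w_4 = (4.91 − 2.74)/2 = 1.085 m; q_4 = 0.85 × 1.05 × 1.085 = 0.9684 m³/s
w_5 = (4.91 − 4.57)/2 = 0.17 m; q_5 = 0.52 × 0.57 × 0.17 = 0.05039 m³/s
Q = Σ qᵢ = 5.617 m³/s

5.62 m³/s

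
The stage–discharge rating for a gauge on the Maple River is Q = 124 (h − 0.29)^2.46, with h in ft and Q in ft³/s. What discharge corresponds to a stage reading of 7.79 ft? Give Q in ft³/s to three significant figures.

Q = 124 × (7.79 − 0.29)^2.46 = 124 × 7.5^2.46 = 17620 ft³/s

17600 ft³/s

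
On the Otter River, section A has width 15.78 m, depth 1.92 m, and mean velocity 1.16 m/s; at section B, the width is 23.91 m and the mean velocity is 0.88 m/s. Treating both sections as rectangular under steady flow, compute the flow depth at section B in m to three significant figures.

1.67 m

Q = A₁V₁ = (15.78×1.92) × 1.16 = 35.15 m³/s
d₂ = Q/(b₂ V₂) = 35.15/(23.91×0.88) = 1.670 m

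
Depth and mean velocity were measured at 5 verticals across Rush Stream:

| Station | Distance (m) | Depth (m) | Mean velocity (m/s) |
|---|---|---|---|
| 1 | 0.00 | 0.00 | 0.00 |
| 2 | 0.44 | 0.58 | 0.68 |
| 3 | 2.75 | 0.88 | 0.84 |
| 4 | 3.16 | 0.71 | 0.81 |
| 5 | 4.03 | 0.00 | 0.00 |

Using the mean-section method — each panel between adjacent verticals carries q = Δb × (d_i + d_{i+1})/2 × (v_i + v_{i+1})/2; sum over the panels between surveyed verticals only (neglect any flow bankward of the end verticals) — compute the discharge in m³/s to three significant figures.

Panel 1-2: Δb = 0.44 m, d̄ = (0.00+0.58)/2 = 0.29, v̄ = (0.00+0.68)/2 = 0.34 → q = 0.44×0.29×0.34 = 0.04338 m³/s
Panel 2-3: Δb = 2.31 m, d̄ = (0.58+0.88)/2 = 0.73, v̄ = (0.68+0.84)/2 = 0.76 → q = 2.31×0.73×0.76 = 1.282 m³/s
Panel 3-4: Δb = 0.41 m, d̄ = (0.88+0.71)/2 = 0.795, v̄ = (0.84+0.81)/2 = 0.825 → q = 0.41×0.795×0.825 = 0.2689 m³/s
Panel 4-5: Δb = 0.87 m, d̄ = (0.71+0.00)/2 = 0.355, v̄ = (0.81+0.00)/2 = 0.405 → q = 0.87×0.355×0.405 = 0.1251 m³/s
Q = Σ q = 1.719 m³/s

1.72 m³/s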